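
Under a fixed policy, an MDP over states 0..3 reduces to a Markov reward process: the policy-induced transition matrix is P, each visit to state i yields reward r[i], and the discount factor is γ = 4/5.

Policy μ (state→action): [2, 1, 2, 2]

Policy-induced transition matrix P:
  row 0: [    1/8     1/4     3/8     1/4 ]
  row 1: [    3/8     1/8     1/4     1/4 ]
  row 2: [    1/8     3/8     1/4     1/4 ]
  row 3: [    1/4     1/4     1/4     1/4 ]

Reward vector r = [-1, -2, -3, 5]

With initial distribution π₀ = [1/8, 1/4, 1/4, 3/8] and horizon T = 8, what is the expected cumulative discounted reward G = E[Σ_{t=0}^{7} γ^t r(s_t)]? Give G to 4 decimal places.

t=0: π = [0.1250, 0.2500, 0.2500, 0.3750], E[r] = 0.5000, γ^t·E[r] = 0.500000, running G = 0.500000
t=1: π = [0.2344, 0.2500, 0.2656, 0.2500], E[r] = -0.2813, γ^t·E[r] = -0.225000, running G = 0.275000
t=2: π = [0.2188, 0.2520, 0.2793, 0.2500], E[r] = -0.3105, γ^t·E[r] = -0.198750, running G = 0.076250
t=3: π = [0.2192, 0.2534, 0.2773, 0.2500], E[r] = -0.3081, γ^t·E[r] = -0.157750, running G = -0.081500
t=4: π = [0.2196, 0.2530, 0.2774, 0.2500], E[r] = -0.3078, γ^t·E[r] = -0.126075, running G = -0.207575
t=5: π = [0.2195, 0.2531, 0.2775, 0.2500], E[r] = -0.3080, γ^t·E[r] = -0.100910, running G = -0.308485
t=6: π = [0.2195, 0.2530, 0.2774, 0.2500], E[r] = -0.3079, γ^t·E[r] = -0.080721, running G = -0.389206
t=7: π = [0.2195, 0.2530, 0.2774, 0.2500], E[r] = -0.3079, γ^t·E[r] = -0.064577, running G = -0.453782

G = -0.4538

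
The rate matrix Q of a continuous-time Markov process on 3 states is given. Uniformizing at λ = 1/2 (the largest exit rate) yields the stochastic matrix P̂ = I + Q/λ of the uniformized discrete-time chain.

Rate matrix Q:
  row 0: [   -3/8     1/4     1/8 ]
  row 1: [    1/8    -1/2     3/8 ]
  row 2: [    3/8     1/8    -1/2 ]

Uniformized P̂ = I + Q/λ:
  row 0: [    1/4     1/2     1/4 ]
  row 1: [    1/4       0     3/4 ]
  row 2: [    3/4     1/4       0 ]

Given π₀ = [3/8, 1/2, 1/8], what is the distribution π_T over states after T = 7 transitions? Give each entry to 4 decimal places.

t=0: π = [0.3750, 0.5000, 0.1250]
t=1: π = [0.3125, 0.2188, 0.4688]
t=2: π = [0.4844, 0.2734, 0.2422]
t=3: π = [0.3711, 0.3027, 0.3262]
t=4: π = [0.4131, 0.2671, 0.3198]
t=5: π = [0.4099, 0.2865, 0.3036]
t=6: π = [0.4018, 0.2809, 0.3174]
t=7: π = [0.4087, 0.2802, 0.3111]

π = [0.4087, 0.2802, 0.3111]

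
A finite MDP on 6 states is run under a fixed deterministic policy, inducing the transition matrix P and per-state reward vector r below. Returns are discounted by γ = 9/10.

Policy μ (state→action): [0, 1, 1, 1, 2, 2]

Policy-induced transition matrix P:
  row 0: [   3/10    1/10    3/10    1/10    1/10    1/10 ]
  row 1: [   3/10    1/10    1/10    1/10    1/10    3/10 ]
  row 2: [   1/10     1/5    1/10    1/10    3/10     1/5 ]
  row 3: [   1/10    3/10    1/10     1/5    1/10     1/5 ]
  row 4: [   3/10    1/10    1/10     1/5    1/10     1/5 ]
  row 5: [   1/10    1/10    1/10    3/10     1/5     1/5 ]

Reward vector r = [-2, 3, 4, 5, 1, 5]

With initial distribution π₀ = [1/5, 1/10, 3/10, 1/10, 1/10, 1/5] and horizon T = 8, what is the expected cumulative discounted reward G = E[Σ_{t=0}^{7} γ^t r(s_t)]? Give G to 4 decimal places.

t=0: π = [0.2000, 0.1000, 0.3000, 0.1000, 0.1000, 0.2000], E[r] = 2.7000, γ^t·E[r] = 2.700000, running G = 2.700000
t=1: π = [0.1800, 0.1500, 0.1400, 0.1600, 0.1800, 0.1900], E[r] = 2.5800, γ^t·E[r] = 2.322000, running G = 5.022000
t=2: π = [0.2020, 0.1460, 0.1360, 0.1720, 0.1470, 0.1970], E[r] = 2.5700, γ^t·E[r] = 2.081700, running G = 7.103700
t=3: π = [0.1990, 0.1480, 0.1404, 0.1713, 0.1469, 0.1944], E[r] = 2.5830, γ^t·E[r] = 1.883007, running G = 8.986707
t=4: π = [0.1988, 0.1483, 0.1398, 0.1707, 0.1475, 0.1949], E[r] = 2.5821, γ^t·E[r] = 1.694090, running G = 10.680797
t=5: π = [0.1989, 0.1481, 0.1398, 0.1708, 0.1475, 0.1950], E[r] = 2.5818, γ^t·E[r] = 1.524506, running G = 12.205302
t=6: π = [0.1989, 0.1481, 0.1398, 0.1708, 0.1474, 0.1949], E[r] = 2.5819, γ^t·E[r] = 1.372113, running G = 13.577415
t=7: π = [0.1989, 0.1481, 0.1398, 0.1708, 0.1474, 0.1949], E[r] = 2.5819, γ^t·E[r] = 1.234900, running G = 14.812315

G = 14.8123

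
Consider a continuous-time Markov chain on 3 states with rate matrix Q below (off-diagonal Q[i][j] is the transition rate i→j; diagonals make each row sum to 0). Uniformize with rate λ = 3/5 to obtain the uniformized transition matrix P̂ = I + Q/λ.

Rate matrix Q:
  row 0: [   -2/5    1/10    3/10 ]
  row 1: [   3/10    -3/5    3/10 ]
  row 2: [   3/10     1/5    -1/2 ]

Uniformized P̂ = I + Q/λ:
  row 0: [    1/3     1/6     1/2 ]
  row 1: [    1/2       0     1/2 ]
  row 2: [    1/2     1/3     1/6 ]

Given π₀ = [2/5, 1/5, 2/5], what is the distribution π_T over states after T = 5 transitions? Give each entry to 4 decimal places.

t=0: π = [0.4000, 0.2000, 0.4000]
t=1: π = [0.4333, 0.2000, 0.3667]
t=2: π = [0.4278, 0.1944, 0.3778]
t=3: π = [0.4287, 0.1972, 0.3741]
t=4: π = [0.4285, 0.1961, 0.3753]
t=5: π = [0.4286, 0.1965, 0.3749]

π = [0.4286, 0.1965, 0.3749]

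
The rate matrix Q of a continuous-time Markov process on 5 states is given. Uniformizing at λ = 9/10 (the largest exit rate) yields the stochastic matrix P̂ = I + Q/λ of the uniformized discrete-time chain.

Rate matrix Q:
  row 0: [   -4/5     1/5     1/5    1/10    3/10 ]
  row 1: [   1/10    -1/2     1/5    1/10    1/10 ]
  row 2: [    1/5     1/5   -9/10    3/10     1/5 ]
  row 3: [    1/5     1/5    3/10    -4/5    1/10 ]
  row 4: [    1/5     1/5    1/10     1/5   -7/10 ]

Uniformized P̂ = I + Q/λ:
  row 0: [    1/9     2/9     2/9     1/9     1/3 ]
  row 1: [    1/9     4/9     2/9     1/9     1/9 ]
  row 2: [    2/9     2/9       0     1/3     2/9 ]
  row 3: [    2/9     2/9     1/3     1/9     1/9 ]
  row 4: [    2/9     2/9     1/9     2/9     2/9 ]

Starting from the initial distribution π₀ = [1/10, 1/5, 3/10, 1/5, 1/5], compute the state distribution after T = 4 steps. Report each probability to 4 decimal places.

π = [0.1715, 0.2855, 0.1809, 0.1718, 0.1903]

t=0: π = [0.1000, 0.2000, 0.3000, 0.2000, 0.2000]
t=1: π = [0.1889, 0.2667, 0.1556, 0.2000, 0.1889]
t=2: π = [0.1716, 0.2815, 0.1889, 0.1667, 0.1914]
t=3: π = [0.1719, 0.2848, 0.1775, 0.1743, 0.1915]
t=4: π = [0.1715, 0.2855, 0.1809, 0.1718, 0.1903]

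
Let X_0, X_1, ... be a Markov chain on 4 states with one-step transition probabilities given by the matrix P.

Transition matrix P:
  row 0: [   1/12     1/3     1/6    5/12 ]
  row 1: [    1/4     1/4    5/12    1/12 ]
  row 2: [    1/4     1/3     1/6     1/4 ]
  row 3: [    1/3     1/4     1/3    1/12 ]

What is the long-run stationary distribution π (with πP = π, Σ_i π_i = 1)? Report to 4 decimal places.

π = [0.2289, 0.2919, 0.2739, 0.2053]

Balance equations π_j = Σ_i π_i·P[i][j]:
  π_0 = 1/12·π_0 + 1/4·π_1 + 1/4·π_2 + 1/3·π_3
  π_1 = 1/3·π_0 + 1/4·π_1 + 1/3·π_2 + 1/4·π_3
  π_2 = 1/6·π_0 + 5/12·π_1 + 1/6·π_2 + 1/3·π_3
  normalize: π_0 + π_1 + π_2 + π_3 = 1
Solving the linear system gives exactly π = [571/2494, 364/1247, 683/2494, 256/1247].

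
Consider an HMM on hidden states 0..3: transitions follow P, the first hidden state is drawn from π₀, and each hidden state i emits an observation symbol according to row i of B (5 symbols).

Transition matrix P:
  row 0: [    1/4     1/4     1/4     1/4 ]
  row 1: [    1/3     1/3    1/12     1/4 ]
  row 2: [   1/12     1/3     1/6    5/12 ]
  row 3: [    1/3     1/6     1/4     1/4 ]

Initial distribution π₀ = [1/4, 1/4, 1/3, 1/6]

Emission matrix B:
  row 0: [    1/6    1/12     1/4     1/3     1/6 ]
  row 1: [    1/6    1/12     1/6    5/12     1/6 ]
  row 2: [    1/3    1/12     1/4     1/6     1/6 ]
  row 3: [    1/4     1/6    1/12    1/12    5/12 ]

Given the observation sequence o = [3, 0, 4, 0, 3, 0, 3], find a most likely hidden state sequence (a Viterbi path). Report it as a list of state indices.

t=0: δ = [8.333e-02, 1.042e-01, 5.556e-02, 1.389e-02]  (obs o_0=3)
t=1: δ = [5.787e-03, 5.787e-03, 6.944e-03, 6.510e-03]  ψ = [1, 1, 0, 1]  (obs o_1=0)
t=2: δ = [3.617e-04, 3.858e-04, 2.713e-04, 1.206e-03]  ψ = [3, 2, 3, 2]  (obs o_2=4)
t=3: δ = [6.698e-05, 3.349e-05, 1.005e-04, 7.535e-05]  ψ = [3, 3, 3, 3]  (obs o_3=0)
t=4: δ = [8.372e-06, 1.395e-05, 3.140e-06, 3.489e-06]  ψ = [3, 2, 3, 2]  (obs o_4=3)
t=5: δ = [7.752e-07, 7.752e-07, 6.977e-07, 8.721e-07]  ψ = [1, 1, 0, 1]  (obs o_5=0)
t=6: δ = [9.690e-08, 1.077e-07, 3.634e-08, 2.423e-08]  ψ = [3, 1, 3, 2]  (obs o_6=3)
backtrack: best end state = 1; path = [0, 2, 3, 2, 1, 1, 1]

path = [0, 2, 3, 2, 1, 1, 1]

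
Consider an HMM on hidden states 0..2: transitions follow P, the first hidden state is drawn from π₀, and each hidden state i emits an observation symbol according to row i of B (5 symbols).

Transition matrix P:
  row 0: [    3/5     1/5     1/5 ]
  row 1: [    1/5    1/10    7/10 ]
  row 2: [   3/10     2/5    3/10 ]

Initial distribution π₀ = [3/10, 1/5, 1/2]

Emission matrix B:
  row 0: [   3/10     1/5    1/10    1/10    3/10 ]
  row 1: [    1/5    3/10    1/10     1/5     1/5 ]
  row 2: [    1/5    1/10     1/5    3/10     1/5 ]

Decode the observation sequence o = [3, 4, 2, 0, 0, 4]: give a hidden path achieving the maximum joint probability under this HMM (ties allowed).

t=0: δ = [3.000e-02, 4.000e-02, 1.500e-01]  (obs o_0=3)
t=1: δ = [1.350e-02, 1.200e-02, 9.000e-03]  ψ = [2, 2, 2]  (obs o_1=4)
t=2: δ = [8.100e-04, 3.600e-04, 1.680e-03]  ψ = [0, 2, 1]  (obs o_2=2)
t=3: δ = [1.512e-04, 1.344e-04, 1.008e-04]  ψ = [2, 2, 2]  (obs o_3=0)
t=4: δ = [2.722e-05, 8.064e-06, 1.882e-05]  ψ = [0, 2, 1]  (obs o_4=0)
t=5: δ = [4.899e-06, 1.505e-06, 1.129e-06]  ψ = [0, 2, 1]  (obs o_5=4)
backtrack: best end state = 0; path = [2, 1, 2, 0, 0, 0]

path = [2, 1, 2, 0, 0, 0]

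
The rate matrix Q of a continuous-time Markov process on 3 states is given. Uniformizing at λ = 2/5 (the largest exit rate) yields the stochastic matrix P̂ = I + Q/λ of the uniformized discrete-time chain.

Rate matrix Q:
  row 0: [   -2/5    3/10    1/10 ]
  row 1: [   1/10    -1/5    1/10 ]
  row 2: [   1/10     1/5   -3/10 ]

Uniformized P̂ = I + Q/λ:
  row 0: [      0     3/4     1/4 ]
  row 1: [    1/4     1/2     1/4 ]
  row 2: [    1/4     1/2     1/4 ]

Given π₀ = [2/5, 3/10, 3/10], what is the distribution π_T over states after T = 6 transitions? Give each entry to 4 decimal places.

t=0: π = [0.4000, 0.3000, 0.3000]
t=1: π = [0.1500, 0.6000, 0.2500]
t=2: π = [0.2125, 0.5375, 0.2500]
t=3: π = [0.1969, 0.5531, 0.2500]
t=4: π = [0.2008, 0.5492, 0.2500]
t=5: π = [0.1998, 0.5502, 0.2500]
t=6: π = [0.2000, 0.5500, 0.2500]

π = [0.2000, 0.5500, 0.2500]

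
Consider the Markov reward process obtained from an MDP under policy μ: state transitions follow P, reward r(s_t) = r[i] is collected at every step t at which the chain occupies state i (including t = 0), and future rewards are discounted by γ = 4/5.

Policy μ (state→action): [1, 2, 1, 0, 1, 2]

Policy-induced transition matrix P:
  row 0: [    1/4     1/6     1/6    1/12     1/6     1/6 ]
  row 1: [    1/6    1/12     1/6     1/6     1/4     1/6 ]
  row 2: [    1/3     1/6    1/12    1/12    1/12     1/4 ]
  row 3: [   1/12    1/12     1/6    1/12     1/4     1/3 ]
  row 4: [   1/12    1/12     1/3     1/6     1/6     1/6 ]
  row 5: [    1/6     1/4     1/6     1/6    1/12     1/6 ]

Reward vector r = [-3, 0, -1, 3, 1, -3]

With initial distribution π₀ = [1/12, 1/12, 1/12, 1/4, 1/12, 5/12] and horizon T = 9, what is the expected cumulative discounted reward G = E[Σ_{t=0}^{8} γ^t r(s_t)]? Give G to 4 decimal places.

G = -3.4028

t=0: π = [0.0833, 0.0833, 0.0833, 0.2500, 0.0833, 0.4167], E[r] = -0.7500, γ^t·E[r] = -0.750000, running G = -0.750000
t=1: π = [0.1597, 0.1667, 0.1736, 0.1319, 0.1528, 0.2153], E[r] = -0.7500, γ^t·E[r] = -0.600000, running G = -1.350000
t=2: π = [0.1852, 0.1470, 0.1777, 0.1279, 0.1591, 0.2031], E[r] = -0.7998, γ^t·E[r] = -0.511852, running G = -1.861852
t=3: π = [0.1878, 0.1474, 0.1784, 0.1258, 0.1578, 0.2028], E[r] = -0.8150, γ^t·E[r] = -0.417259, running G = -2.279111
t=4: π = [0.1884, 0.1476, 0.1781, 0.1257, 0.1577, 0.2025], E[r] = -0.8161, γ^t·E[r] = -0.334293, running G = -2.613404
t=5: π = [0.1884, 0.1476, 0.1781, 0.1257, 0.1577, 0.2025], E[r] = -0.8161, γ^t·E[r] = -0.267423, running G = -2.880827
t=6: π = [0.1884, 0.1476, 0.1781, 0.1257, 0.1577, 0.2025], E[r] = -0.8161, γ^t·E[r] = -0.213936, running G = -3.094763
t=7: π = [0.1884, 0.1476, 0.1781, 0.1256, 0.1577, 0.2025], E[r] = -0.8161, γ^t·E[r] = -0.171151, running G = -3.265914
t=8: π = [0.1884, 0.1476, 0.1781, 0.1256, 0.1577, 0.2025], E[r] = -0.8161, γ^t·E[r] = -0.136921, running G = -3.402835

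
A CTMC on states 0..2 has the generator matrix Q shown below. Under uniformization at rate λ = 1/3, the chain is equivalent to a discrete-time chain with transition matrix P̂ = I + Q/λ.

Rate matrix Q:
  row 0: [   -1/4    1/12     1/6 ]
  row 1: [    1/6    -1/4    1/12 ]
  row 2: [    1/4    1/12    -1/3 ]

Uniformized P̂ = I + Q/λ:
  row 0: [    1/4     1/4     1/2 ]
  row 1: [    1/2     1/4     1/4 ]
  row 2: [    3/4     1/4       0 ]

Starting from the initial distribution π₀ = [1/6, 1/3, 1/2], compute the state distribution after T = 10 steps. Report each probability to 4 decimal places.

t=0: π = [0.1667, 0.3333, 0.5000]
t=1: π = [0.5833, 0.2500, 0.1667]
t=2: π = [0.3958, 0.2500, 0.3542]
t=3: π = [0.4896, 0.2500, 0.2604]
t=4: π = [0.4427, 0.2500, 0.3073]
t=5: π = [0.4661, 0.2500, 0.2839]
t=6: π = [0.4544, 0.2500, 0.2956]
t=7: π = [0.4603, 0.2500, 0.2897]
t=8: π = [0.4574, 0.2500, 0.2926]
t=9: π = [0.4588, 0.2500, 0.2912]
t=10: π = [0.4581, 0.2500, 0.2919]

π = [0.4581, 0.2500, 0.2919]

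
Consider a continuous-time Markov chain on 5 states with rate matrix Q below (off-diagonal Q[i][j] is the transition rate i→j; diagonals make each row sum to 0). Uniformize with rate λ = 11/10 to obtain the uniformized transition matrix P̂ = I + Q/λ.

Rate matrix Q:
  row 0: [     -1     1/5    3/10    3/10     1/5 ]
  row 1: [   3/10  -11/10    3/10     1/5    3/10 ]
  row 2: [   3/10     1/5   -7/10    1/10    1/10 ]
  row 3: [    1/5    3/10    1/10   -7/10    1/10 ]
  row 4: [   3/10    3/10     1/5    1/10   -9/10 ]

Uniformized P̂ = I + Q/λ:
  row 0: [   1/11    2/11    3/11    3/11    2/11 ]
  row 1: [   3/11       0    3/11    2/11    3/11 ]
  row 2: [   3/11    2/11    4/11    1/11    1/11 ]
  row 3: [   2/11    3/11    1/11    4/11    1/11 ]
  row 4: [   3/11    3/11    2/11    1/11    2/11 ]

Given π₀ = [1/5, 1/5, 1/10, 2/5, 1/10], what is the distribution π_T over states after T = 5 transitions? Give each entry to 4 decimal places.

π = [0.2152, 0.1815, 0.2437, 0.2017, 0.1579]

t=0: π = [0.2000, 0.2000, 0.1000, 0.4000, 0.1000]
t=1: π = [0.2000, 0.1909, 0.2000, 0.2545, 0.1545]
t=2: π = [0.2132, 0.1843, 0.2306, 0.2140, 0.1579]
t=3: π = [0.2145, 0.1821, 0.2404, 0.2048, 0.1582]
t=4: π = [0.2151, 0.1817, 0.2430, 0.2023, 0.1579]
t=5: π = [0.2152, 0.1815, 0.2437, 0.2017, 0.1579]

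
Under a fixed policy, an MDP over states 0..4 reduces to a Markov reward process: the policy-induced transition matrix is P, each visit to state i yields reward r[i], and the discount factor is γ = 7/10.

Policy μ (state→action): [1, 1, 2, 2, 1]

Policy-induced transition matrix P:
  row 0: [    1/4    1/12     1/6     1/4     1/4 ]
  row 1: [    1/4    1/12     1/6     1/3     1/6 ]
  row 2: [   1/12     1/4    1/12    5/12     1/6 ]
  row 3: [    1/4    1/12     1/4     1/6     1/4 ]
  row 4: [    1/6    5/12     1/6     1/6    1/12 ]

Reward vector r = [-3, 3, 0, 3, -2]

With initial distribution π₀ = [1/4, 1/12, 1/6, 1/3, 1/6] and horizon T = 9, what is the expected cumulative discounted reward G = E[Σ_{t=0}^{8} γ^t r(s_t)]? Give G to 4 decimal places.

t=0: π = [0.2500, 0.0833, 0.1667, 0.3333, 0.1667], E[r] = 0.1667, γ^t·E[r] = 0.166667, running G = 0.166667
t=1: π = [0.2083, 0.1667, 0.1806, 0.2431, 0.2014], E[r] = 0.2014, γ^t·E[r] = 0.140972, running G = 0.307639
t=2: π = [0.2031, 0.1806, 0.1719, 0.2569, 0.1875], E[r] = 0.3281, γ^t·E[r] = 0.160781, running G = 0.468420
t=3: π = [0.2057, 0.1745, 0.1738, 0.2567, 0.1894], E[r] = 0.2975, γ^t·E[r] = 0.102027, running G = 0.570447
t=4: π = [0.2053, 0.1754, 0.1736, 0.2563, 0.1894], E[r] = 0.3006, γ^t·E[r] = 0.072183, running G = 0.642630
t=5: π = [0.2053, 0.1754, 0.1736, 0.2564, 0.1893], E[r] = 0.3009, γ^t·E[r] = 0.050565, running G = 0.693195
t=6: π = [0.2053, 0.1754, 0.1736, 0.2564, 0.1894], E[r] = 0.3007, γ^t·E[r] = 0.035379, running G = 0.728574
t=7: π = [0.2053, 0.1754, 0.1736, 0.2564, 0.1894], E[r] = 0.3007, γ^t·E[r] = 0.024767, running G = 0.753341
t=8: π = [0.2053, 0.1754, 0.1736, 0.2564, 0.1894], E[r] = 0.3007, γ^t·E[r] = 0.017337, running G = 0.770678

G = 0.7707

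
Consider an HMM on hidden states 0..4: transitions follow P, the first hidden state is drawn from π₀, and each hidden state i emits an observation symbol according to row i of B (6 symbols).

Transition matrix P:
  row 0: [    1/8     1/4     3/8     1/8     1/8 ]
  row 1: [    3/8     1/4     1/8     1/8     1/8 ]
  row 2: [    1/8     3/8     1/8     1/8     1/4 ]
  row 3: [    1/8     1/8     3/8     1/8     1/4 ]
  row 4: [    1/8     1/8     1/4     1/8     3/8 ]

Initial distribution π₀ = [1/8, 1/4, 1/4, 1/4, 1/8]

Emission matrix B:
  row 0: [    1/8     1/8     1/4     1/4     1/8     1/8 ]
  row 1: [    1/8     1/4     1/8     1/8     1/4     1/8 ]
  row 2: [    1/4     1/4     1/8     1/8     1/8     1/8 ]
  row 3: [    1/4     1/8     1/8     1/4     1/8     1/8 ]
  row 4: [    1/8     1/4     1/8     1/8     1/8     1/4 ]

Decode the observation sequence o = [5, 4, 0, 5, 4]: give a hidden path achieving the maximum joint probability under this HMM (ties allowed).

t=0: δ = [1.562e-02, 3.125e-02, 3.125e-02, 3.125e-02, 3.125e-02]  (obs o_0=5)
t=1: δ = [1.465e-03, 2.930e-03, 1.465e-03, 4.883e-04, 1.465e-03]  ψ = [1, 2, 3, 1, 4]  (obs o_1=4)
t=2: δ = [1.373e-04, 9.155e-05, 1.373e-04, 9.155e-05, 6.866e-05]  ψ = [1, 1, 0, 1, 4]  (obs o_2=0)
t=3: δ = [4.292e-06, 6.437e-06, 6.437e-06, 2.146e-06, 8.583e-06]  ψ = [1, 2, 0, 0, 2]  (obs o_3=5)
t=4: δ = [3.017e-07, 6.035e-07, 2.682e-07, 1.341e-07, 4.023e-07]  ψ = [1, 2, 4, 4, 4]  (obs o_4=4)
backtrack: best end state = 1; path = [2, 1, 0, 2, 1]

path = [2, 1, 0, 2, 1]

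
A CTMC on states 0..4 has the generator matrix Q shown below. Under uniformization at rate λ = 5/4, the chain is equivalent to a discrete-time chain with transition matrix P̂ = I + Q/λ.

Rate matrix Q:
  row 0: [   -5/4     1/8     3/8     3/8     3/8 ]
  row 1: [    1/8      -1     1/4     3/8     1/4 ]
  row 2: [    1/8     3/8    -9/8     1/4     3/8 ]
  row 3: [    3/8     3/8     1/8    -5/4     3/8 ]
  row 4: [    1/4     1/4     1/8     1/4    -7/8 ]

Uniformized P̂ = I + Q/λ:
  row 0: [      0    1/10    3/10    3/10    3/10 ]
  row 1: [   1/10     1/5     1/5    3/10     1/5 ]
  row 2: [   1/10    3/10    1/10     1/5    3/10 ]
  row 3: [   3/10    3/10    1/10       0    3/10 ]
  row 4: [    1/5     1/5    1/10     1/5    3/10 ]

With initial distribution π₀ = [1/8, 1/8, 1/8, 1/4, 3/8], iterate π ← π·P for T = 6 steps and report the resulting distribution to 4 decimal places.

π = [0.1520, 0.2197, 0.1525, 0.1978, 0.2780]

t=0: π = [0.1250, 0.1250, 0.1250, 0.2500, 0.3750]
t=1: π = [0.1750, 0.2250, 0.1375, 0.1750, 0.2875]
t=2: π = [0.1463, 0.2138, 0.1575, 0.2050, 0.2775]
t=3: π = [0.1541, 0.2216, 0.1506, 0.1950, 0.2786]
t=4: π = [0.1515, 0.2192, 0.1530, 0.1986, 0.2778]
t=5: π = [0.1524, 0.2200, 0.1522, 0.1973, 0.2781]
t=6: π = [0.1520, 0.2197, 0.1525, 0.1978, 0.2780]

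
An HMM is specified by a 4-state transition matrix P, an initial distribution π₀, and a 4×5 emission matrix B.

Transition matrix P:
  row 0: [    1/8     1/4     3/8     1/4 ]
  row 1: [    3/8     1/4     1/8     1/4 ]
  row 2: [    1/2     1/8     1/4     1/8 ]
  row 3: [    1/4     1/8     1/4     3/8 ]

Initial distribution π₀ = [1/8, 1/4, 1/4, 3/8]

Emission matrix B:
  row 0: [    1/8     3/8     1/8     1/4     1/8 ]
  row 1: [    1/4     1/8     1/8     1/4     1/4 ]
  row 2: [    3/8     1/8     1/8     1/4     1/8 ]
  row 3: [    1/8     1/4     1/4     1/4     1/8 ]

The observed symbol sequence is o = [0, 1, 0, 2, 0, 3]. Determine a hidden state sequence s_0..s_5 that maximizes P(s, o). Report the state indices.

path = [2, 0, 2, 0, 2, 0]

t=0: δ = [1.562e-02, 6.250e-02, 9.375e-02, 4.688e-02]  (obs o_0=0)
t=1: δ = [1.758e-02, 1.953e-03, 2.930e-03, 4.395e-03]  ψ = [2, 1, 2, 3]  (obs o_1=1)
t=2: δ = [2.747e-04, 1.099e-03, 2.472e-03, 5.493e-04]  ψ = [0, 0, 0, 0]  (obs o_2=0)
t=3: δ = [1.545e-04, 3.862e-05, 7.725e-05, 7.725e-05]  ψ = [2, 2, 2, 2]  (obs o_3=2)
t=4: δ = [4.828e-06, 9.656e-06, 2.173e-05, 4.828e-06]  ψ = [2, 0, 0, 0]  (obs o_4=0)
t=5: δ = [2.716e-06, 6.789e-07, 1.358e-06, 6.789e-07]  ψ = [2, 2, 2, 2]  (obs o_5=3)
backtrack: best end state = 0; path = [2, 0, 2, 0, 2, 0]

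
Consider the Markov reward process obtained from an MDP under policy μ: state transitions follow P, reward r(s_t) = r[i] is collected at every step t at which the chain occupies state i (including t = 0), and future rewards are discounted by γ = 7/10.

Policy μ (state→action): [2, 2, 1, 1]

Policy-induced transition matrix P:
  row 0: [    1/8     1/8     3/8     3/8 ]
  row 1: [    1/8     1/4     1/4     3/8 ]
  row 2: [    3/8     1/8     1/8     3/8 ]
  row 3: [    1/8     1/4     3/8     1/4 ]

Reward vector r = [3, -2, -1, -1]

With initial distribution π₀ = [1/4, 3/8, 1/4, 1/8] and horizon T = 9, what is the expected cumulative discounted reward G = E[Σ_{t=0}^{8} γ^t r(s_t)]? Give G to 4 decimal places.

G = -1.3028

t=0: π = [0.2500, 0.3750, 0.2500, 0.1250], E[r] = -0.3750, γ^t·E[r] = -0.375000, running G = -0.375000
t=1: π = [0.1875, 0.1875, 0.2656, 0.3594], E[r] = -0.4375, γ^t·E[r] = -0.306250, running G = -0.681250
t=2: π = [0.1914, 0.1934, 0.2852, 0.3301], E[r] = -0.4277, γ^t·E[r] = -0.209590, running G = -0.890840
t=3: π = [0.1963, 0.1904, 0.2795, 0.3337], E[r] = -0.4053, γ^t·E[r] = -0.139009, running G = -1.029849
t=4: π = [0.1949, 0.1905, 0.2813, 0.3333], E[r] = -0.4110, γ^t·E[r] = -0.098676, running G = -1.128525
t=5: π = [0.1953, 0.1905, 0.2809, 0.3333], E[r] = -0.4092, γ^t·E[r] = -0.068768, running G = -1.197293
t=6: π = [0.1952, 0.1905, 0.2810, 0.3333], E[r] = -0.4096, γ^t·E[r] = -0.048191, running G = -1.245485
t=7: π = [0.1952, 0.1905, 0.2809, 0.3333], E[r] = -0.4095, γ^t·E[r] = -0.033724, running G = -1.279209
t=8: π = [0.1952, 0.1905, 0.2810, 0.3333], E[r] = -0.4095, γ^t·E[r] = -0.023609, running G = -1.302817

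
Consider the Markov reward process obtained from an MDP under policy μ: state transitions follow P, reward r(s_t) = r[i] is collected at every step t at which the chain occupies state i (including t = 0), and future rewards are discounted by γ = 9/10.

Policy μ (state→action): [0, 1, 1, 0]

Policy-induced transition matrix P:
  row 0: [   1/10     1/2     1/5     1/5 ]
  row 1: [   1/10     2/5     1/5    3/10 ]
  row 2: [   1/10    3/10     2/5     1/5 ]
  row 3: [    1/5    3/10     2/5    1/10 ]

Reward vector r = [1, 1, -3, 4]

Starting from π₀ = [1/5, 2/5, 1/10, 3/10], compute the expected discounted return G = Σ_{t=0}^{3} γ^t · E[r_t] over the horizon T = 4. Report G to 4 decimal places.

t=0: π = [0.2000, 0.4000, 0.1000, 0.3000], E[r] = 1.5000, γ^t·E[r] = 1.500000, running G = 1.500000
t=1: π = [0.1300, 0.3800, 0.2800, 0.2100], E[r] = 0.5100, γ^t·E[r] = 0.459000, running G = 1.959000
t=2: π = [0.1210, 0.3640, 0.2980, 0.2170], E[r] = 0.4590, γ^t·E[r] = 0.371790, running G = 2.330790
t=3: π = [0.1217, 0.3606, 0.3030, 0.2147], E[r] = 0.4321, γ^t·E[r] = 0.315001, running G = 2.645791

G = 2.6458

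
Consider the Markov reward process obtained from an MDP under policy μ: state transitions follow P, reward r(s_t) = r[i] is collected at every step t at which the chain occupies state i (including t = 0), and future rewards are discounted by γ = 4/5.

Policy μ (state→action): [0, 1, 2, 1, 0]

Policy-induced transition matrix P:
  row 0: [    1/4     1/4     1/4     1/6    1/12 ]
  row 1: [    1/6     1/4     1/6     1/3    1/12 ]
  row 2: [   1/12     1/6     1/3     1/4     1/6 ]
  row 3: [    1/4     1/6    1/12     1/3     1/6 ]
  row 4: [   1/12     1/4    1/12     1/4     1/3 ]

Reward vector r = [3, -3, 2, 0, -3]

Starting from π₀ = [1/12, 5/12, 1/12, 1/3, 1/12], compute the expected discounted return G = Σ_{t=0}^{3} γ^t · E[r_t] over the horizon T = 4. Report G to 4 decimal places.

t=0: π = [0.0833, 0.4167, 0.0833, 0.3333, 0.0833], E[r] = -1.0833, γ^t·E[r] = -1.083333, running G = -1.083333
t=1: π = [0.1875, 0.2153, 0.1528, 0.3056, 0.1389], E[r] = -0.1944, γ^t·E[r] = -0.155556, running G = -1.238889
t=2: π = [0.1834, 0.2118, 0.1707, 0.2778, 0.1563], E[r] = -0.2124, γ^t·E[r] = -0.135926, running G = -1.374815
t=3: π = [0.1779, 0.2126, 0.1742, 0.2755, 0.1598], E[r] = -0.2351, γ^t·E[r] = -0.120395, running G = -1.495210

G = -1.4952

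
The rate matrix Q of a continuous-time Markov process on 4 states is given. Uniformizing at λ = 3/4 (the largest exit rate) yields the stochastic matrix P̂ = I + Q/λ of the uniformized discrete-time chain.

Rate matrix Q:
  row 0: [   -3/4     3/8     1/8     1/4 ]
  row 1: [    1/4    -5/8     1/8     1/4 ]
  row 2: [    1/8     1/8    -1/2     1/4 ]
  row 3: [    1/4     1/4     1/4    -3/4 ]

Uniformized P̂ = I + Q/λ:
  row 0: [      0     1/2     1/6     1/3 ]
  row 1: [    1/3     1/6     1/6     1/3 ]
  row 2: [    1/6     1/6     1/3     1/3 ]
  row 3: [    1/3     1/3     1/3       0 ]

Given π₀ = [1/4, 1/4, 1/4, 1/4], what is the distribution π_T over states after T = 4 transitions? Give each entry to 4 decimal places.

π = [0.2191, 0.2809, 0.2500, 0.2500]

t=0: π = [0.2500, 0.2500, 0.2500, 0.2500]
t=1: π = [0.2083, 0.2917, 0.2500, 0.2500]
t=2: π = [0.2222, 0.2778, 0.2500, 0.2500]
t=3: π = [0.2176, 0.2824, 0.2500, 0.2500]
t=4: π = [0.2191, 0.2809, 0.2500, 0.2500]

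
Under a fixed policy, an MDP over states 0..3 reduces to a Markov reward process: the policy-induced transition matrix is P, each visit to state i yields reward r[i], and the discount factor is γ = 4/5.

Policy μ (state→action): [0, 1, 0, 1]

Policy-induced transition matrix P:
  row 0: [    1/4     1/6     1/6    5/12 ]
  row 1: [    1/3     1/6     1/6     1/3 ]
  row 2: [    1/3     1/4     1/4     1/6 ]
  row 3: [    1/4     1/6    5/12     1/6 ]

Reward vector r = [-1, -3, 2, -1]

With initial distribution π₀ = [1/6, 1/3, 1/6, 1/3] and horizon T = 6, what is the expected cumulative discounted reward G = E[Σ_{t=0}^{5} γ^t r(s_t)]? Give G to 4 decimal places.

G = -2.7766

t=0: π = [0.1667, 0.3333, 0.1667, 0.3333], E[r] = -1.1667, γ^t·E[r] = -1.166667, running G = -1.166667
t=1: π = [0.2917, 0.1806, 0.2639, 0.2639], E[r] = -0.5694, γ^t·E[r] = -0.455556, running G = -1.622222
t=2: π = [0.2870, 0.1887, 0.2546, 0.2697], E[r] = -0.6134, γ^t·E[r] = -0.392593, running G = -2.014815
t=3: π = [0.2869, 0.1879, 0.2553, 0.2699], E[r] = -0.6099, γ^t·E[r] = -0.312247, running G = -2.327062
t=4: π = [0.2869, 0.1879, 0.2554, 0.2697], E[r] = -0.6097, γ^t·E[r] = -0.249715, running G = -2.576777
t=5: π = [0.2869, 0.1880, 0.2554, 0.2697], E[r] = -0.6098, γ^t·E[r] = -0.199807, running G = -2.776584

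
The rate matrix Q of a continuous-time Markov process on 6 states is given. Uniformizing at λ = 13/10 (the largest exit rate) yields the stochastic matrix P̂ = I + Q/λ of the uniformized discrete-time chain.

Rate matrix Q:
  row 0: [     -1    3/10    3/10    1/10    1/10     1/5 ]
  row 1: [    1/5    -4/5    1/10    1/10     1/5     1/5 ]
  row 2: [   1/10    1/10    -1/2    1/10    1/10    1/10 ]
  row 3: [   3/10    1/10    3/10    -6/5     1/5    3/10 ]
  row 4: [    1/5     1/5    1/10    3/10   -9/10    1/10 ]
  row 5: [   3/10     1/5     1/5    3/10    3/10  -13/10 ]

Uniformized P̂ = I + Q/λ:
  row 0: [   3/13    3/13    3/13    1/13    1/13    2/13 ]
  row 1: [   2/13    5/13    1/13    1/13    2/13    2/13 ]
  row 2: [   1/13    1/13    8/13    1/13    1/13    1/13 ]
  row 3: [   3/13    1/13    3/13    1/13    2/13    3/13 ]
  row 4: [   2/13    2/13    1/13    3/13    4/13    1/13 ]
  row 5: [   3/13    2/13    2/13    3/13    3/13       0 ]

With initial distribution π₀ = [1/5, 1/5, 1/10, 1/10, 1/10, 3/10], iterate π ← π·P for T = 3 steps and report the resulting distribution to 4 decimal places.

π = [0.1667, 0.1828, 0.2618, 0.1197, 0.1554, 0.1136]

t=0: π = [0.2000, 0.2000, 0.1000, 0.1000, 0.1000, 0.3000]
t=1: π = [0.1923, 0.2000, 0.2000, 0.1385, 0.1692, 0.1000]
t=2: π = [0.1716, 0.1888, 0.2432, 0.1183, 0.1574, 0.1207]
t=3: π = [0.1667, 0.1828, 0.2618, 0.1197, 0.1554, 0.1136]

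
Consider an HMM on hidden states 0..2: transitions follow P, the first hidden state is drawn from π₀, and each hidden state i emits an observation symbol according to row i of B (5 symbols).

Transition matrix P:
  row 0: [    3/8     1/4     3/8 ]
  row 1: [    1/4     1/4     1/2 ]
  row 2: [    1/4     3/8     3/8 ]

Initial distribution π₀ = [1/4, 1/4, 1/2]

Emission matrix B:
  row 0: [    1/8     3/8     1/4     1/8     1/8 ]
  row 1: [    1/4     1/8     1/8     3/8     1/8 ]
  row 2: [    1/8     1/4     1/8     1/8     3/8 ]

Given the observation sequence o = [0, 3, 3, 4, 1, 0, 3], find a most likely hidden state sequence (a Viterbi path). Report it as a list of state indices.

path = [2, 1, 1, 2, 2, 1, 1]

t=0: δ = [3.125e-02, 6.250e-02, 6.250e-02]  (obs o_0=0)
t=1: δ = [1.953e-03, 8.789e-03, 3.906e-03]  ψ = [1, 2, 1]  (obs o_1=3)
t=2: δ = [2.747e-04, 8.240e-04, 5.493e-04]  ψ = [1, 1, 1]  (obs o_2=3)
t=3: δ = [2.575e-05, 2.575e-05, 1.545e-04]  ψ = [1, 1, 1]  (obs o_3=4)
t=4: δ = [1.448e-05, 7.242e-06, 1.448e-05]  ψ = [2, 2, 2]  (obs o_4=1)
t=5: δ = [6.789e-07, 1.358e-06, 6.789e-07]  ψ = [0, 2, 0]  (obs o_5=0)
t=6: δ = [4.243e-08, 1.273e-07, 8.487e-08]  ψ = [1, 1, 1]  (obs o_6=3)
backtrack: best end state = 1; path = [2, 1, 1, 2, 2, 1, 1]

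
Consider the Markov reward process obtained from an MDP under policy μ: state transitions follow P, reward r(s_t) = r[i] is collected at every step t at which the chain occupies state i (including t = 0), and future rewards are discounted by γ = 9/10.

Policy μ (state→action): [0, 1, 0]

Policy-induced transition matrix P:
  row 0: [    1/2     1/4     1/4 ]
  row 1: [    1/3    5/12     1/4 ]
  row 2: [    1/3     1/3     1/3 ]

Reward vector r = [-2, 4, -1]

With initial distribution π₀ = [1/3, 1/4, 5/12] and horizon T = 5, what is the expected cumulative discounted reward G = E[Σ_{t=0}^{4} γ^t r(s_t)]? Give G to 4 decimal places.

G = 0.6604

t=0: π = [0.3333, 0.2500, 0.4167], E[r] = -0.0833, γ^t·E[r] = -0.083333, running G = -0.083333
t=1: π = [0.3889, 0.3264, 0.2847], E[r] = 0.2431, γ^t·E[r] = 0.218750, running G = 0.135417
t=2: π = [0.3981, 0.3281, 0.2737], E[r] = 0.2425, γ^t·E[r] = 0.196406, running G = 0.331823
t=3: π = [0.3997, 0.3275, 0.2728], E[r] = 0.2378, γ^t·E[r] = 0.173355, running G = 0.505178
t=4: π = [0.3999, 0.3273, 0.2727], E[r] = 0.2366, γ^t·E[r] = 0.155258, running G = 0.660436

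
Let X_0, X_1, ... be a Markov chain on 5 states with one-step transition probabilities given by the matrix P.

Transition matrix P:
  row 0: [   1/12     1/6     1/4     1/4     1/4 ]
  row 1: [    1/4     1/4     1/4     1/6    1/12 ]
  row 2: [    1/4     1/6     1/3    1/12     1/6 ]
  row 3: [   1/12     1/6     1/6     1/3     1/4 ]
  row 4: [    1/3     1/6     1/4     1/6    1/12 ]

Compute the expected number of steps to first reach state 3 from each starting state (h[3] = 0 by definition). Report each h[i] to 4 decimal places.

h = [5.7037, 6.1481, 6.7037, 0.0000, 6.1111]

First-step conditioning: h[3] = 0; for i ≠ 3, h[i] = 1 + Σ_k P[i][k]·h[k].
  h[0] = 1 + 1/12·h[0] + 1/6·h[1] + 1/4·h[2] + 1/4·h[4]
  h[1] = 1 + 1/4·h[0] + 1/4·h[1] + 1/4·h[2] + 1/12·h[4]
  h[2] = 1 + 1/4·h[0] + 1/6·h[1] + 1/3·h[2] + 1/6·h[4]
  h[4] = 1 + 1/3·h[0] + 1/6·h[1] + 1/4·h[2] + 1/12·h[4]
Solving the 4×4 linear system over states ≠ 3 gives exactly h = [154/27, 166/27, 181/27, 0, 55/9] (h[3] = 0 is the target).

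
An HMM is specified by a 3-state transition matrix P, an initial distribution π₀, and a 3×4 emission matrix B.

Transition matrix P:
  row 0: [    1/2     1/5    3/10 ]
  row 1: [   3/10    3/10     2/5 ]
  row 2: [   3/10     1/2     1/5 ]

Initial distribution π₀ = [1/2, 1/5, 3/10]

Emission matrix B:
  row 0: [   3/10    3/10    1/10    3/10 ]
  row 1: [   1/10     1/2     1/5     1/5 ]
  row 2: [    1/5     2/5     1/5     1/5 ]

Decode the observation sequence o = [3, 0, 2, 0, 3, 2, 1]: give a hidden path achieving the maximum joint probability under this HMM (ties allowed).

path = [0, 0, 0, 0, 0, 2, 1]

t=0: δ = [1.500e-01, 4.000e-02, 6.000e-02]  (obs o_0=3)
t=1: δ = [2.250e-02, 3.000e-03, 9.000e-03]  ψ = [0, 0, 0]  (obs o_1=0)
t=2: δ = [1.125e-03, 9.000e-04, 1.350e-03]  ψ = [0, 0, 0]  (obs o_2=2)
t=3: δ = [1.688e-04, 6.750e-05, 7.200e-05]  ψ = [0, 2, 1]  (obs o_3=0)
t=4: δ = [2.531e-05, 7.200e-06, 1.013e-05]  ψ = [0, 2, 0]  (obs o_4=3)
t=5: δ = [1.266e-06, 1.013e-06, 1.519e-06]  ψ = [0, 0, 0]  (obs o_5=2)
t=6: δ = [1.898e-07, 3.797e-07, 1.620e-07]  ψ = [0, 2, 1]  (obs o_6=1)
backtrack: best end state = 1; path = [0, 0, 0, 0, 0, 2, 1]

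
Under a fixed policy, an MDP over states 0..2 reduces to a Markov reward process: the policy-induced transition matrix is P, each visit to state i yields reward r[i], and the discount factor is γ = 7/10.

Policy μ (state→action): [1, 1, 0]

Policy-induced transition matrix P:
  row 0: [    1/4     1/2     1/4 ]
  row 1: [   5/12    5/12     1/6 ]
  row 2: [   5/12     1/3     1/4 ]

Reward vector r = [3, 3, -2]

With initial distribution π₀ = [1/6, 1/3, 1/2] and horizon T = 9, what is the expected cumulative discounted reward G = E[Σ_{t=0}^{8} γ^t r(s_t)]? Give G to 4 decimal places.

G = 4.7049

t=0: π = [0.1667, 0.3333, 0.5000], E[r] = 0.5000, γ^t·E[r] = 0.500000, running G = 0.500000
t=1: π = [0.3889, 0.3889, 0.2222], E[r] = 1.8889, γ^t·E[r] = 1.322222, running G = 1.822222
t=2: π = [0.3519, 0.4306, 0.2176], E[r] = 1.9120, γ^t·E[r] = 0.936898, running G = 2.759120
t=3: π = [0.3580, 0.4279, 0.2141], E[r] = 1.9294, γ^t·E[r] = 0.661784, running G = 3.420904
t=4: π = [0.3570, 0.4287, 0.2143], E[r] = 1.9283, γ^t·E[r] = 0.462978, running G = 3.883882
t=5: π = [0.3572, 0.4286, 0.2143], E[r] = 1.9286, γ^t·E[r] = 0.324141, running G = 4.208023
t=6: π = [0.3571, 0.4286, 0.2143], E[r] = 1.9286, γ^t·E[r] = 0.226894, running G = 4.434917
t=7: π = [0.3571, 0.4286, 0.2143], E[r] = 1.9286, γ^t·E[r] = 0.158826, running G = 4.593743
t=8: π = [0.3571, 0.4286, 0.2143], E[r] = 1.9286, γ^t·E[r] = 0.111178, running G = 4.704922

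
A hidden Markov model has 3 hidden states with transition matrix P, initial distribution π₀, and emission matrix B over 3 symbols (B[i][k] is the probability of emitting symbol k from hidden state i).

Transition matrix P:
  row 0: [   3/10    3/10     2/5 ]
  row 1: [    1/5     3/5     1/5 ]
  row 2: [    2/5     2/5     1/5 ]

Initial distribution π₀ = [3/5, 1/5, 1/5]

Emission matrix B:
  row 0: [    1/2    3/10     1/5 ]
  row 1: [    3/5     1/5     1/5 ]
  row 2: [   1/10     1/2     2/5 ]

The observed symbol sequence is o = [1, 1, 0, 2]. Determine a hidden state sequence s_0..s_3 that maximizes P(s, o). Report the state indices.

t=0: δ = [1.800e-01, 4.000e-02, 1.000e-01]  (obs o_0=1)
t=1: δ = [1.620e-02, 1.080e-02, 3.600e-02]  ψ = [0, 0, 0]  (obs o_1=1)
t=2: δ = [7.200e-03, 8.640e-03, 7.200e-04]  ψ = [2, 2, 2]  (obs o_2=0)
t=3: δ = [4.320e-04, 1.037e-03, 1.152e-03]  ψ = [0, 1, 0]  (obs o_3=2)
backtrack: best end state = 2; path = [0, 2, 0, 2]

path = [0, 2, 0, 2]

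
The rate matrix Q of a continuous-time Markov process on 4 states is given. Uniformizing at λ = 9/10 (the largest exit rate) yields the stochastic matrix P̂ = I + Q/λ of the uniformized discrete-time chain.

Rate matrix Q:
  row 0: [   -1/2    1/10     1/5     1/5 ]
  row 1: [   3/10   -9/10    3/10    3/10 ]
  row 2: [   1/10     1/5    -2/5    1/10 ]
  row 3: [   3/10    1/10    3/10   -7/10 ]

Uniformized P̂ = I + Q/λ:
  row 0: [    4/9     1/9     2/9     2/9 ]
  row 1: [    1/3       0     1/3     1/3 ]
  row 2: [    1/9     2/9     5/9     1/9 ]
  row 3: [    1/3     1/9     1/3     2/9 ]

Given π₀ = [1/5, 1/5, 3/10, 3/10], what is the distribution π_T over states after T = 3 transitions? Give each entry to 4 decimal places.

π = [0.2790, 0.1384, 0.3877, 0.1949]

t=0: π = [0.2000, 0.2000, 0.3000, 0.3000]
t=1: π = [0.2889, 0.1222, 0.3778, 0.2111]
t=2: π = [0.2815, 0.1395, 0.3852, 0.1938]
t=3: π = [0.2790, 0.1384, 0.3877, 0.1949]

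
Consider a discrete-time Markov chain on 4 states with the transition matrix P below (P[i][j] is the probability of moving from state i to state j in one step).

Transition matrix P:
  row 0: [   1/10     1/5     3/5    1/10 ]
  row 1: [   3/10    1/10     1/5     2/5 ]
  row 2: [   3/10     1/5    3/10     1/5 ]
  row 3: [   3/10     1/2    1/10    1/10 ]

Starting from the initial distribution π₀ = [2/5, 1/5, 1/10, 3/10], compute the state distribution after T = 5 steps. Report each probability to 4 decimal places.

t=0: π = [0.4000, 0.2000, 0.1000, 0.3000]
t=1: π = [0.2200, 0.2700, 0.3400, 0.1700]
t=2: π = [0.2560, 0.2240, 0.3050, 0.2150]
t=3: π = [0.2488, 0.2421, 0.3114, 0.1977]
t=4: π = [0.2502, 0.2351, 0.3109, 0.2038]
t=5: π = [0.2500, 0.2376, 0.3108, 0.2016]

π = [0.2500, 0.2376, 0.3108, 0.2016]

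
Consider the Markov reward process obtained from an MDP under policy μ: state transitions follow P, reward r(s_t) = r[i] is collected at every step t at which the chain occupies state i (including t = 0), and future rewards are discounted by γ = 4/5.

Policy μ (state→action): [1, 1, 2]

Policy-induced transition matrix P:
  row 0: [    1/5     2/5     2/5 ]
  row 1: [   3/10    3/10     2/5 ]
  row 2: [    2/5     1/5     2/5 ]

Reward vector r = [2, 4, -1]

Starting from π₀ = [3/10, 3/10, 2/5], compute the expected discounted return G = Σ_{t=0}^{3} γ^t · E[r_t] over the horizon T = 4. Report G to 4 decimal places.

t=0: π = [0.3000, 0.3000, 0.4000], E[r] = 1.4000, γ^t·E[r] = 1.400000, running G = 1.400000
t=1: π = [0.3100, 0.2900, 0.4000], E[r] = 1.3800, γ^t·E[r] = 1.104000, running G = 2.504000
t=2: π = [0.3090, 0.2910, 0.4000], E[r] = 1.3820, γ^t·E[r] = 0.884480, running G = 3.388480
t=3: π = [0.3091, 0.2909, 0.4000], E[r] = 1.3818, γ^t·E[r] = 0.707482, running G = 4.095962

G = 4.0960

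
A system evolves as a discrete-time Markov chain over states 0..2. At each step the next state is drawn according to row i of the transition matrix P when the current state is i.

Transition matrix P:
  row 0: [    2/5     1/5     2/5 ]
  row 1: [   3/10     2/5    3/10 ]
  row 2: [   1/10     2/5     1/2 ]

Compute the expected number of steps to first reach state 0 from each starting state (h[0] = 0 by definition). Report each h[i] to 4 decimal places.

h = [0.0000, 4.4444, 5.5556]

First-step conditioning: h[0] = 0; for i ≠ 0, h[i] = 1 + Σ_k P[i][k]·h[k].
  h[1] = 1 + 2/5·h[1] + 3/10·h[2]
  h[2] = 1 + 2/5·h[1] + 1/2·h[2]
Solving the 2×2 linear system over states ≠ 0 gives exactly h = [0, 40/9, 50/9] (h[0] = 0 is the target).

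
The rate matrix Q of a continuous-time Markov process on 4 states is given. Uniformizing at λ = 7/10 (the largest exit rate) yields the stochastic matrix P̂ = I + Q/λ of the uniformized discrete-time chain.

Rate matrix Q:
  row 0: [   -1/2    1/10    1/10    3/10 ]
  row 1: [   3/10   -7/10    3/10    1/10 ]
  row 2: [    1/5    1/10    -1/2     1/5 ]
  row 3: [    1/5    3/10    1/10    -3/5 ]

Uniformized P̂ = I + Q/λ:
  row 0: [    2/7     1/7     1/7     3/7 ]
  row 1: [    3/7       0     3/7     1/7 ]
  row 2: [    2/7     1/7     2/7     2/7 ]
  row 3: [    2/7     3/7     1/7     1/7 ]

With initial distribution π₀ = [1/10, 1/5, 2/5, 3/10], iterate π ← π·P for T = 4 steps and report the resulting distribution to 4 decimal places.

π = [0.3135, 0.1913, 0.2309, 0.2644]

t=0: π = [0.1000, 0.2000, 0.4000, 0.3000]
t=1: π = [0.3143, 0.2000, 0.2571, 0.2286]
t=2: π = [0.3143, 0.1796, 0.2367, 0.2694]
t=3: π = [0.3114, 0.1942, 0.2280, 0.2665]
t=4: π = [0.3135, 0.1913, 0.2309, 0.2644]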